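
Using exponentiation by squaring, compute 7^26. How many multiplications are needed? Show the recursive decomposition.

Computing 7^26 by squaring (build up from 7^1; each line after the first costs one multiplication):

7^1 = 7
7^2 = (7^1)^2 = 7^2 = 49
7^3 = 7 * 7^2 = 7 * 49 = 343
7^6 = (7^3)^2 = 343^2 = 117649
7^12 = (7^6)^2 = 117649^2 = 13841287201
7^13 = 7 * 7^12 = 7 * 13841287201 = 96889010407
7^26 = (7^13)^2 = 96889010407^2 = 9387480337647754305649

Result: 9387480337647754305649
Multiplications needed: 6 (6 lines after 7^1)

7^26 = 9387480337647754305649. Using exponentiation by squaring, this requires 6 multiplications. The key idea: if the exponent is even, square the half-power; if odd, multiply by the base once.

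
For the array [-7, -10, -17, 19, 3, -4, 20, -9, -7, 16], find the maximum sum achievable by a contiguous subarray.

Using Kadane's algorithm on [-7, -10, -17, 19, 3, -4, 20, -9, -7, 16]:

Scanning through the array:
Position 1 (value -10): max_ending_here = -10, max_so_far = -7
Position 2 (value -17): max_ending_here = -17, max_so_far = -7
Position 3 (value 19): max_ending_here = 19, max_so_far = 19
Position 4 (value 3): max_ending_here = 22, max_so_far = 22
Position 5 (value -4): max_ending_here = 18, max_so_far = 22
Position 6 (value 20): max_ending_here = 38, max_so_far = 38
Position 7 (value -9): max_ending_here = 29, max_so_far = 38
Position 8 (value -7): max_ending_here = 22, max_so_far = 38
Position 9 (value 16): max_ending_here = 38, max_so_far = 38

Maximum subarray: [19, 3, -4, 20]
Maximum sum: 38

The maximum subarray is [19, 3, -4, 20] with sum 38. This subarray runs from index 3 to index 6.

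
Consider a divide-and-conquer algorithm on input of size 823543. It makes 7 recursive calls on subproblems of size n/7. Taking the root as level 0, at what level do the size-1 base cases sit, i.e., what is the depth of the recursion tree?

For divide and conquer with division factor 7:

Problem sizes at each level:
Level 0: 823543
Level 1: 117649
Level 2: 16807
Level 3: 2401
Level 4: 343
Level 5: 49
Level 6: 7
Level 7: 1

The root is level 0 and the size-1 base case is level 7 (the tree spans levels 0 through 7, i.e. 8 levels counting the root), so the depth is the number of divisions: log_7(823543) = 7

The recursion tree depth is log_7(823543) = 7. At each level, the problem size is divided by 7, so it takes 7 divisions to reduce to a base case of size 1. The algorithm makes 7 recursive calls at each level.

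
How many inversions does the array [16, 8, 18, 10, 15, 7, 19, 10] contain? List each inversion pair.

Finding inversions in [16, 8, 18, 10, 15, 7, 19, 10]:

(0, 1): arr[0]=16 > arr[1]=8
(0, 3): arr[0]=16 > arr[3]=10
(0, 4): arr[0]=16 > arr[4]=15
(0, 5): arr[0]=16 > arr[5]=7
(0, 7): arr[0]=16 > arr[7]=10
(1, 5): arr[1]=8 > arr[5]=7
(2, 3): arr[2]=18 > arr[3]=10
(2, 4): arr[2]=18 > arr[4]=15
(2, 5): arr[2]=18 > arr[5]=7
(2, 7): arr[2]=18 > arr[7]=10
(3, 5): arr[3]=10 > arr[5]=7
(4, 5): arr[4]=15 > arr[5]=7
(4, 7): arr[4]=15 > arr[7]=10
(6, 7): arr[6]=19 > arr[7]=10

Total inversions: 14

The array has 14 inversion(s): (0,1), (0,3), (0,4), (0,5), (0,7), (1,5), (2,3), (2,4), (2,5), (2,7), (3,5), (4,5), (4,7), (6,7). Each pair (i,j) satisfies i < j and arr[i] > arr[j].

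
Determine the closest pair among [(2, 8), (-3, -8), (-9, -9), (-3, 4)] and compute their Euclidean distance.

Computing all pairwise distances among 4 points:

d((2, 8), (-3, -8)) = 16.7631
d((2, 8), (-9, -9)) = 20.2485
d((2, 8), (-3, 4)) = 6.4031
d((-3, -8), (-9, -9)) = 6.0828 <-- minimum
d((-3, -8), (-3, 4)) = 12.0
d((-9, -9), (-3, 4)) = 14.3178

Closest pair: (-3, -8) and (-9, -9) with distance 6.0828

The closest pair is (-3, -8) and (-9, -9) with Euclidean distance 6.0828. For 4 points, brute-force pairwise comparison is shown above. For large n, the divide-and-conquer algorithm (sort by x, recurse on halves, check the dividing strip) achieves O(n log n).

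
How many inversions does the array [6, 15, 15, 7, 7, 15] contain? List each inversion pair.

Finding inversions in [6, 15, 15, 7, 7, 15]:

(1, 3): arr[1]=15 > arr[3]=7
(1, 4): arr[1]=15 > arr[4]=7
(2, 3): arr[2]=15 > arr[3]=7
(2, 4): arr[2]=15 > arr[4]=7

Total inversions: 4

The array has 4 inversion(s): (1,3), (1,4), (2,3), (2,4). Each pair (i,j) satisfies i < j and arr[i] > arr[j].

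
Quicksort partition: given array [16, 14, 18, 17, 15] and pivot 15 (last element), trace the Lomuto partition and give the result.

Lomuto partition with pivot = 15:

Initial array: [16, 14, 18, 17, 15]

arr[0]=16 > 15: no swap
arr[1]=14 <= 15: swap with position 0, array becomes [14, 16, 18, 17, 15]
arr[2]=18 > 15: no swap
arr[3]=17 > 15: no swap

Place pivot at position 1: [14, 15, 18, 17, 16]
Pivot position: 1

After partitioning with pivot 15, the array becomes [14, 15, 18, 17, 16]. The pivot is placed at index 1. All elements to the left of the pivot are <= 15, and all elements to the right are > 15.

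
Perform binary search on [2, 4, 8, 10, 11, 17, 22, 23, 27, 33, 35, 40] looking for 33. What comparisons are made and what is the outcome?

Binary search for 33 in [2, 4, 8, 10, 11, 17, 22, 23, 27, 33, 35, 40]:

lo=0, hi=11, mid=5, arr[mid]=17 -> 17 < 33, search right half
lo=6, hi=11, mid=8, arr[mid]=27 -> 27 < 33, search right half
lo=9, hi=11, mid=10, arr[mid]=35 -> 35 > 33, search left half
lo=9, hi=9, mid=9, arr[mid]=33 -> Found target at index 9!

Binary search finds 33 at index 9 after 4 comparisons. The search repeatedly halves the search space by comparing with the middle element.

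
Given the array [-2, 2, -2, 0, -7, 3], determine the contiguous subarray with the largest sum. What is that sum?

Using Kadane's algorithm on [-2, 2, -2, 0, -7, 3]:

Scanning through the array:
Position 1 (value 2): max_ending_here = 2, max_so_far = 2
Position 2 (value -2): max_ending_here = 0, max_so_far = 2
Position 3 (value 0): max_ending_here = 0, max_so_far = 2
Position 4 (value -7): max_ending_here = -7, max_so_far = 2
Position 5 (value 3): max_ending_here = 3, max_so_far = 3

Maximum subarray: [3]
Maximum sum: 3

The maximum subarray is [3] with sum 3. This subarray runs from index 5 to index 5.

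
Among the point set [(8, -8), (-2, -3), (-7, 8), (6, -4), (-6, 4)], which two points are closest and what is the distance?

Computing all pairwise distances among 5 points:

d((8, -8), (-2, -3)) = 11.1803
d((8, -8), (-7, 8)) = 21.9317
d((8, -8), (6, -4)) = 4.4721
d((8, -8), (-6, 4)) = 18.4391
d((-2, -3), (-7, 8)) = 12.083
d((-2, -3), (6, -4)) = 8.0623
d((-2, -3), (-6, 4)) = 8.0623
d((-7, 8), (6, -4)) = 17.6918
d((-7, 8), (-6, 4)) = 4.1231 <-- minimum
d((6, -4), (-6, 4)) = 14.4222

Closest pair: (-7, 8) and (-6, 4) with distance 4.1231

The closest pair is (-7, 8) and (-6, 4) with Euclidean distance 4.1231. For 5 points, brute-force pairwise comparison is shown above. For large n, the divide-and-conquer algorithm (sort by x, recurse on halves, check the dividing strip) achieves O(n log n).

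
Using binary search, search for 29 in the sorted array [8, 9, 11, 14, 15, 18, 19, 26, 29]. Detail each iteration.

Binary search for 29 in [8, 9, 11, 14, 15, 18, 19, 26, 29]:

lo=0, hi=8, mid=4, arr[mid]=15 -> 15 < 29, search right half
lo=5, hi=8, mid=6, arr[mid]=19 -> 19 < 29, search right half
lo=7, hi=8, mid=7, arr[mid]=26 -> 26 < 29, search right half
lo=8, hi=8, mid=8, arr[mid]=29 -> Found target at index 8!

Binary search finds 29 at index 8 after 4 comparisons. The search repeatedly halves the search space by comparing with the middle element.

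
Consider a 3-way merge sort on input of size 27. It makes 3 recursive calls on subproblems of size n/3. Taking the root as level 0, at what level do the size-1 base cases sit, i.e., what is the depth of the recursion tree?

For divide and conquer with division factor 3:

Problem sizes at each level:
Level 0: 27
Level 1: 9
Level 2: 3
Level 3: 1

The root is level 0 and the size-1 base case is level 3 (the tree spans levels 0 through 3, i.e. 4 levels counting the root), so the depth is the number of divisions: log_3(27) = 3

The recursion tree depth is log_3(27) = 3. At each level, the problem size is divided by 3, so it takes 3 divisions to reduce to a base case of size 1. The algorithm makes 3 recursive calls at each level.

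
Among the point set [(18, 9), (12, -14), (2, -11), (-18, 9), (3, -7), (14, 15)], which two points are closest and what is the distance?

Computing all pairwise distances among 6 points:

d((18, 9), (12, -14)) = 23.7697
d((18, 9), (2, -11)) = 25.6125
d((18, 9), (-18, 9)) = 36.0
d((18, 9), (3, -7)) = 21.9317
d((18, 9), (14, 15)) = 7.2111
d((12, -14), (2, -11)) = 10.4403
d((12, -14), (-18, 9)) = 37.8021
d((12, -14), (3, -7)) = 11.4018
d((12, -14), (14, 15)) = 29.0689
d((2, -11), (-18, 9)) = 28.2843
d((2, -11), (3, -7)) = 4.1231 <-- minimum
d((2, -11), (14, 15)) = 28.6356
d((-18, 9), (3, -7)) = 26.4008
d((-18, 9), (14, 15)) = 32.5576
d((3, -7), (14, 15)) = 24.5967

Closest pair: (2, -11) and (3, -7) with distance 4.1231

The closest pair is (2, -11) and (3, -7) with Euclidean distance 4.1231. For 6 points, brute-force pairwise comparison is shown above. For large n, the divide-and-conquer algorithm (sort by x, recurse on halves, check the dividing strip) achieves O(n log n).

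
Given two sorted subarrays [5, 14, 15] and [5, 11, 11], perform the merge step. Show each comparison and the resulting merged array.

Merging process:

Compare 5 vs 5: take 5 from left. Merged: [5]
Compare 14 vs 5: take 5 from right. Merged: [5, 5]
Compare 14 vs 11: take 11 from right. Merged: [5, 5, 11]
Compare 14 vs 11: take 11 from right. Merged: [5, 5, 11, 11]
Append remaining from left: [14, 15]. Merged: [5, 5, 11, 11, 14, 15]

Final merged array: [5, 5, 11, 11, 14, 15]
Total comparisons: 4

The merged array is [5, 5, 11, 11, 14, 15], requiring 4 comparisons. The merge step runs in O(n) time where n is the total number of elements.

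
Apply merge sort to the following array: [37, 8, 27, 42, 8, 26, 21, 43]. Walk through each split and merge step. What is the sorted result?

Merge sort trace:

Split: [37, 8, 27, 42, 8, 26, 21, 43] -> [37, 8, 27, 42] and [8, 26, 21, 43]
  Split: [37, 8, 27, 42] -> [37, 8] and [27, 42]
    Split: [37, 8] -> [37] and [8]
    Merge: [37] + [8] -> [8, 37]
    Split: [27, 42] -> [27] and [42]
    Merge: [27] + [42] -> [27, 42]
  Merge: [8, 37] + [27, 42] -> [8, 27, 37, 42]
  Split: [8, 26, 21, 43] -> [8, 26] and [21, 43]
    Split: [8, 26] -> [8] and [26]
    Merge: [8] + [26] -> [8, 26]
    Split: [21, 43] -> [21] and [43]
    Merge: [21] + [43] -> [21, 43]
  Merge: [8, 26] + [21, 43] -> [8, 21, 26, 43]
Merge: [8, 27, 37, 42] + [8, 21, 26, 43] -> [8, 8, 21, 26, 27, 37, 42, 43]

Final sorted array: [8, 8, 21, 26, 27, 37, 42, 43]

The merge sort proceeds by recursively splitting the array and merging sorted halves.
After all merges, the sorted array is [8, 8, 21, 26, 27, 37, 42, 43].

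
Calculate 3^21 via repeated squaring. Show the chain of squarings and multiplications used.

Computing 3^21 by squaring (build up from 3^1; each line after the first costs one multiplication):

3^1 = 3
3^2 = (3^1)^2 = 3^2 = 9
3^4 = (3^2)^2 = 9^2 = 81
3^5 = 3 * 3^4 = 3 * 81 = 243
3^10 = (3^5)^2 = 243^2 = 59049
3^20 = (3^10)^2 = 59049^2 = 3486784401
3^21 = 3 * 3^20 = 3 * 3486784401 = 10460353203

Result: 10460353203
Multiplications needed: 6 (6 lines after 3^1)

3^21 = 10460353203. Using exponentiation by squaring, this requires 6 multiplications. The key idea: if the exponent is even, square the half-power; if odd, multiply by the base once.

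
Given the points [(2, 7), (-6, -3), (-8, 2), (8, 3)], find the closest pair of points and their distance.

Computing all pairwise distances among 4 points:

d((2, 7), (-6, -3)) = 12.8062
d((2, 7), (-8, 2)) = 11.1803
d((2, 7), (8, 3)) = 7.2111
d((-6, -3), (-8, 2)) = 5.3852 <-- minimum
d((-6, -3), (8, 3)) = 15.2315
d((-8, 2), (8, 3)) = 16.0312

Closest pair: (-6, -3) and (-8, 2) with distance 5.3852

The closest pair is (-6, -3) and (-8, 2) with Euclidean distance 5.3852. For 4 points, brute-force pairwise comparison is shown above. For large n, the divide-and-conquer algorithm (sort by x, recurse on halves, check the dividing strip) achieves O(n log n).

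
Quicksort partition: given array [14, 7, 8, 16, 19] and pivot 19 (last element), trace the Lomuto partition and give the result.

Lomuto partition with pivot = 19:

Initial array: [14, 7, 8, 16, 19]

arr[0]=14 <= 19: swap with position 0, array becomes [14, 7, 8, 16, 19]
arr[1]=7 <= 19: swap with position 1, array becomes [14, 7, 8, 16, 19]
arr[2]=8 <= 19: swap with position 2, array becomes [14, 7, 8, 16, 19]
arr[3]=16 <= 19: swap with position 3, array becomes [14, 7, 8, 16, 19]

Place pivot at position 4: [14, 7, 8, 16, 19]
Pivot position: 4

After partitioning with pivot 19, the array becomes [14, 7, 8, 16, 19]. The pivot is placed at index 4. All elements to the left of the pivot are <= 19, and all elements to the right are > 19.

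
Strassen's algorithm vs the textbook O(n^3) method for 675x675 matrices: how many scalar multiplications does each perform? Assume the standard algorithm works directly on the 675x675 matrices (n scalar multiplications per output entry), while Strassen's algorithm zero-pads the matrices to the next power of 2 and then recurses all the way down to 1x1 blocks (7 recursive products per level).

Matrix multiplication for 675x675 matrices:

Strassen's algorithm requires power-of-2 dimensions. Pad 675x675 to 1024x1024 (next power of 2).

Standard algorithm: 675^3 = 307546875 multiplications
Strassen's algorithm: 7^(log2(1024)) = 7^10 = 282475249 multiplications
Savings: 307546875 - 282475249 = 25071626 multiplications

Standard: 307546875 multiplications (675^3). Strassen: 282475249 multiplications (7^10, after padding to 1024x1024). Strassen reduces 8 recursive multiplications to 7 at each level.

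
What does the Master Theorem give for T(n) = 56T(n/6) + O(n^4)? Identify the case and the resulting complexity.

Master Theorem for T(n) = 56T(n/6) + O(n^4):

a = 56, b = 6, c = 4
log_b(a) = log_6(56) = 2.2466

Case 3: c = 4 > log_6(56) = 2.2466
T(n) = O(n^4) = O(n^4)

For T(n) = 56T(n/6) + O(n^4): log_6(56) = 2.2466. This is Case 3 of the Master Theorem (c > log_b(a), work dominated by root), giving O(n^4).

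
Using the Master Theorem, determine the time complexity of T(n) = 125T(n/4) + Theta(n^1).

Master Theorem for T(n) = 125T(n/4) + O(n^1):

a = 125, b = 4, c = 1
log_b(a) = log_4(125) = 3.4829

Case 1: c = 1 < log_4(125) = 3.4829
T(n) = O(n^(log_4 125))

For T(n) = 125T(n/4) + O(n^1): log_4(125) = 3.4829. This is Case 1 of the Master Theorem (c < log_b(a), work dominated by leaves), giving O(n^(log_4 125)).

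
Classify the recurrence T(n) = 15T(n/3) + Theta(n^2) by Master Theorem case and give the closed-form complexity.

Master Theorem for T(n) = 15T(n/3) + O(n^2):

a = 15, b = 3, c = 2
log_b(a) = log_3(15) = 2.4650

Case 1: c = 2 < log_3(15) = 2.4650
T(n) = O(n^(log_3 15))

For T(n) = 15T(n/3) + O(n^2): log_3(15) = 2.4650. This is Case 1 of the Master Theorem (c < log_b(a), work dominated by leaves), giving O(n^(log_3 15)).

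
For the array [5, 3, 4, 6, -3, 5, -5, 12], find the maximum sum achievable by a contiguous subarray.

Using Kadane's algorithm on [5, 3, 4, 6, -3, 5, -5, 12]:

Scanning through the array:
Position 1 (value 3): max_ending_here = 8, max_so_far = 8
Position 2 (value 4): max_ending_here = 12, max_so_far = 12
Position 3 (value 6): max_ending_here = 18, max_so_far = 18
Position 4 (value -3): max_ending_here = 15, max_so_far = 18
Position 5 (value 5): max_ending_here = 20, max_so_far = 20
Position 6 (value -5): max_ending_here = 15, max_so_far = 20
Position 7 (value 12): max_ending_here = 27, max_so_far = 27

Maximum subarray: [5, 3, 4, 6, -3, 5, -5, 12]
Maximum sum: 27

The maximum subarray is [5, 3, 4, 6, -3, 5, -5, 12] with sum 27. This subarray runs from index 0 to index 7.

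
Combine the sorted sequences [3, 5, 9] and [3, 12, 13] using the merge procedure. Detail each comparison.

Merging process:

Compare 3 vs 3: take 3 from left. Merged: [3]
Compare 5 vs 3: take 3 from right. Merged: [3, 3]
Compare 5 vs 12: take 5 from left. Merged: [3, 3, 5]
Compare 9 vs 12: take 9 from left. Merged: [3, 3, 5, 9]
Append remaining from right: [12, 13]. Merged: [3, 3, 5, 9, 12, 13]

Final merged array: [3, 3, 5, 9, 12, 13]
Total comparisons: 4

The merged array is [3, 3, 5, 9, 12, 13], requiring 4 comparisons. The merge step runs in O(n) time where n is the total number of elements.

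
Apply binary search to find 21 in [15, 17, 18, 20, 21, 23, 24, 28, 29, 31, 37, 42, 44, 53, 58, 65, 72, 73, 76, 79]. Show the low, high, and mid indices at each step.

Binary search for 21 in [15, 17, 18, 20, 21, 23, 24, 28, 29, 31, 37, 42, 44, 53, 58, 65, 72, 73, 76, 79]:

lo=0, hi=19, mid=9, arr[mid]=31 -> 31 > 21, search left half
lo=0, hi=8, mid=4, arr[mid]=21 -> Found target at index 4!

Binary search finds 21 at index 4 after 2 comparisons. The search repeatedly halves the search space by comparing with the middle element.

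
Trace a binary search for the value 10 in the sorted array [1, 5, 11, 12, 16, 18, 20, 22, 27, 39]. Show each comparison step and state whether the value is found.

Binary search for 10 in [1, 5, 11, 12, 16, 18, 20, 22, 27, 39]:

lo=0, hi=9, mid=4, arr[mid]=16 -> 16 > 10, search left half
lo=0, hi=3, mid=1, arr[mid]=5 -> 5 < 10, search right half
lo=2, hi=3, mid=2, arr[mid]=11 -> 11 > 10, search left half
lo=2 > hi=1, target 10 not found

Binary search determines that 10 is not in the array after 3 comparisons. The search space was exhausted without finding the target.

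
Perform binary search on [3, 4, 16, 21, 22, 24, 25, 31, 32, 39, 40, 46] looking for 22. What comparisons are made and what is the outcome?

Binary search for 22 in [3, 4, 16, 21, 22, 24, 25, 31, 32, 39, 40, 46]:

lo=0, hi=11, mid=5, arr[mid]=24 -> 24 > 22, search left half
lo=0, hi=4, mid=2, arr[mid]=16 -> 16 < 22, search right half
lo=3, hi=4, mid=3, arr[mid]=21 -> 21 < 22, search right half
lo=4, hi=4, mid=4, arr[mid]=22 -> Found target at index 4!

Binary search finds 22 at index 4 after 4 comparisons. The search repeatedly halves the search space by comparing with the middle element.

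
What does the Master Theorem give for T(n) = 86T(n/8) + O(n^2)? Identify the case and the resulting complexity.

Master Theorem for T(n) = 86T(n/8) + O(n^2):

a = 86, b = 8, c = 2
log_b(a) = log_8(86) = 2.1421

Case 1: c = 2 < log_8(86) = 2.1421
T(n) = O(n^(log_8 86))

For T(n) = 86T(n/8) + O(n^2): log_8(86) = 2.1421. This is Case 1 of the Master Theorem (c < log_b(a), work dominated by leaves), giving O(n^(log_8 86)).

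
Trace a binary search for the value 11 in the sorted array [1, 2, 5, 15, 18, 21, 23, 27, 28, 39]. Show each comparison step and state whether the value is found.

Binary search for 11 in [1, 2, 5, 15, 18, 21, 23, 27, 28, 39]:

lo=0, hi=9, mid=4, arr[mid]=18 -> 18 > 11, search left half
lo=0, hi=3, mid=1, arr[mid]=2 -> 2 < 11, search right half
lo=2, hi=3, mid=2, arr[mid]=5 -> 5 < 11, search right half
lo=3, hi=3, mid=3, arr[mid]=15 -> 15 > 11, search left half
lo=3 > hi=2, target 11 not found

Binary search determines that 11 is not in the array after 4 comparisons. The search space was exhausted without finding the target.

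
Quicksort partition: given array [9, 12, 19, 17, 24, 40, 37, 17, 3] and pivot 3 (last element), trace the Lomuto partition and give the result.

Lomuto partition with pivot = 3:

Initial array: [9, 12, 19, 17, 24, 40, 37, 17, 3]

arr[0]=9 > 3: no swap
arr[1]=12 > 3: no swap
arr[2]=19 > 3: no swap
arr[3]=17 > 3: no swap
arr[4]=24 > 3: no swap
arr[5]=40 > 3: no swap
arr[6]=37 > 3: no swap
arr[7]=17 > 3: no swap

Place pivot at position 0: [3, 12, 19, 17, 24, 40, 37, 17, 9]
Pivot position: 0

After partitioning with pivot 3, the array becomes [3, 12, 19, 17, 24, 40, 37, 17, 9]. The pivot is placed at index 0. All elements to the left of the pivot are <= 3, and all elements to the right are > 3.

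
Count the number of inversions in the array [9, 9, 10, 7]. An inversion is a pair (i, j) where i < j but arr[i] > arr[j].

Finding inversions in [9, 9, 10, 7]:

(0, 3): arr[0]=9 > arr[3]=7
(1, 3): arr[1]=9 > arr[3]=7
(2, 3): arr[2]=10 > arr[3]=7

Total inversions: 3

The array has 3 inversion(s): (0,3), (1,3), (2,3). Each pair (i,j) satisfies i < j and arr[i] > arr[j].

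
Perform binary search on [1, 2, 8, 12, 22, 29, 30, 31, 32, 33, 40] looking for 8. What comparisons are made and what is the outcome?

Binary search for 8 in [1, 2, 8, 12, 22, 29, 30, 31, 32, 33, 40]:

lo=0, hi=10, mid=5, arr[mid]=29 -> 29 > 8, search left half
lo=0, hi=4, mid=2, arr[mid]=8 -> Found target at index 2!

Binary search finds 8 at index 2 after 2 comparisons. The search repeatedly halves the search space by comparing with the middle element.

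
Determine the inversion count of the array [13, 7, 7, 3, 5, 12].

Finding inversions in [13, 7, 7, 3, 5, 12]:

(0, 1): arr[0]=13 > arr[1]=7
(0, 2): arr[0]=13 > arr[2]=7
(0, 3): arr[0]=13 > arr[3]=3
(0, 4): arr[0]=13 > arr[4]=5
(0, 5): arr[0]=13 > arr[5]=12
(1, 3): arr[1]=7 > arr[3]=3
(1, 4): arr[1]=7 > arr[4]=5
(2, 3): arr[2]=7 > arr[3]=3
(2, 4): arr[2]=7 > arr[4]=5

Total inversions: 9

The array has 9 inversion(s): (0,1), (0,2), (0,3), (0,4), (0,5), (1,3), (1,4), (2,3), (2,4). Each pair (i,j) satisfies i < j and arr[i] > arr[j].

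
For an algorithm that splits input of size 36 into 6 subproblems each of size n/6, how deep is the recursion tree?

For divide and conquer with division factor 6:

Problem sizes at each level:
Level 0: 36
Level 1: 6
Level 2: 1

The root is level 0 and the size-1 base case is level 2 (the tree spans levels 0 through 2, i.e. 3 levels counting the root), so the depth is the number of divisions: log_6(36) = 2

The recursion tree depth is log_6(36) = 2. At each level, the problem size is divided by 6, so it takes 2 divisions to reduce to a base case of size 1. The algorithm makes 6 recursive calls at each level.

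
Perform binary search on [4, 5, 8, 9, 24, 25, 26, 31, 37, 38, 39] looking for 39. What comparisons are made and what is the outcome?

Binary search for 39 in [4, 5, 8, 9, 24, 25, 26, 31, 37, 38, 39]:

lo=0, hi=10, mid=5, arr[mid]=25 -> 25 < 39, search right half
lo=6, hi=10, mid=8, arr[mid]=37 -> 37 < 39, search right half
lo=9, hi=10, mid=9, arr[mid]=38 -> 38 < 39, search right half
lo=10, hi=10, mid=10, arr[mid]=39 -> Found target at index 10!

Binary search finds 39 at index 10 after 4 comparisons. The search repeatedly halves the search space by comparing with the middle element.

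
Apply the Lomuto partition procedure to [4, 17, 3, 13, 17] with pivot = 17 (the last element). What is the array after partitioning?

Lomuto partition with pivot = 17:

Initial array: [4, 17, 3, 13, 17]

arr[0]=4 <= 17: swap with position 0, array becomes [4, 17, 3, 13, 17]
arr[1]=17 <= 17: swap with position 1, array becomes [4, 17, 3, 13, 17]
arr[2]=3 <= 17: swap with position 2, array becomes [4, 17, 3, 13, 17]
arr[3]=13 <= 17: swap with position 3, array becomes [4, 17, 3, 13, 17]

Place pivot at position 4: [4, 17, 3, 13, 17]
Pivot position: 4

After partitioning with pivot 17, the array becomes [4, 17, 3, 13, 17]. The pivot is placed at index 4. All elements to the left of the pivot are <= 17, and all elements to the right are > 17.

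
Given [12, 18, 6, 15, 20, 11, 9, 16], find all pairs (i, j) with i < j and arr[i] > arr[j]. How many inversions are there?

Finding inversions in [12, 18, 6, 15, 20, 11, 9, 16]:

(0, 2): arr[0]=12 > arr[2]=6
(0, 5): arr[0]=12 > arr[5]=11
(0, 6): arr[0]=12 > arr[6]=9
(1, 2): arr[1]=18 > arr[2]=6
(1, 3): arr[1]=18 > arr[3]=15
(1, 5): arr[1]=18 > arr[5]=11
(1, 6): arr[1]=18 > arr[6]=9
(1, 7): arr[1]=18 > arr[7]=16
(3, 5): arr[3]=15 > arr[5]=11
(3, 6): arr[3]=15 > arr[6]=9
(4, 5): arr[4]=20 > arr[5]=11
(4, 6): arr[4]=20 > arr[6]=9
(4, 7): arr[4]=20 > arr[7]=16
(5, 6): arr[5]=11 > arr[6]=9

Total inversions: 14

The array has 14 inversion(s): (0,2), (0,5), (0,6), (1,2), (1,3), (1,5), (1,6), (1,7), (3,5), (3,6), (4,5), (4,6), (4,7), (5,6). Each pair (i,j) satisfies i < j and arr[i] > arr[j].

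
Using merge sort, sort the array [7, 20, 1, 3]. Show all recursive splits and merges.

Merge sort trace:

Split: [7, 20, 1, 3] -> [7, 20] and [1, 3]
  Split: [7, 20] -> [7] and [20]
  Merge: [7] + [20] -> [7, 20]
  Split: [1, 3] -> [1] and [3]
  Merge: [1] + [3] -> [1, 3]
Merge: [7, 20] + [1, 3] -> [1, 3, 7, 20]

Final sorted array: [1, 3, 7, 20]

The merge sort proceeds by recursively splitting the array and merging sorted halves.
After all merges, the sorted array is [1, 3, 7, 20].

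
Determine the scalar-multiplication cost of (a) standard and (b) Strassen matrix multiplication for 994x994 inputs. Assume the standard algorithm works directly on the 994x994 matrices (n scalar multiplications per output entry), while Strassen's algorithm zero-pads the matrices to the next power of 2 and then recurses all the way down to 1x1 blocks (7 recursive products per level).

Matrix multiplication for 994x994 matrices:

Strassen's algorithm requires power-of-2 dimensions. Pad 994x994 to 1024x1024 (next power of 2).

Standard algorithm: 994^3 = 982107784 multiplications
Strassen's algorithm: 7^(log2(1024)) = 7^10 = 282475249 multiplications
Savings: 982107784 - 282475249 = 699632535 multiplications

Standard: 982107784 multiplications (994^3). Strassen: 282475249 multiplications (7^10, after padding to 1024x1024). Strassen reduces 8 recursive multiplications to 7 at each level.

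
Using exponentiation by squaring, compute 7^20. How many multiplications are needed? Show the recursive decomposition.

Computing 7^20 by squaring (build up from 7^1; each line after the first costs one multiplication):

7^1 = 7
7^2 = (7^1)^2 = 7^2 = 49
7^4 = (7^2)^2 = 49^2 = 2401
7^5 = 7 * 7^4 = 7 * 2401 = 16807
7^10 = (7^5)^2 = 16807^2 = 282475249
7^20 = (7^10)^2 = 282475249^2 = 79792266297612001

Result: 79792266297612001
Multiplications needed: 5 (5 lines after 7^1)

7^20 = 79792266297612001. Using exponentiation by squaring, this requires 5 multiplications. The key idea: if the exponent is even, square the half-power; if odd, multiply by the base once.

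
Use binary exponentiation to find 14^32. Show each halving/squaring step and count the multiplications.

Computing 14^32 by squaring (build up from 14^1; each line after the first costs one multiplication):

14^1 = 14
14^2 = (14^1)^2 = 14^2 = 196
14^4 = (14^2)^2 = 196^2 = 38416
14^8 = (14^4)^2 = 38416^2 = 1475789056
14^16 = (14^8)^2 = 1475789056^2 = 2177953337809371136
14^32 = (14^16)^2 = 2177953337809371136^2 = 4743480741674980702700443299789930496

Result: 4743480741674980702700443299789930496
Multiplications needed: 5 (5 lines after 14^1)

14^32 = 4743480741674980702700443299789930496. Using exponentiation by squaring, this requires 5 multiplications. The key idea: if the exponent is even, square the half-power; if odd, multiply by the base once.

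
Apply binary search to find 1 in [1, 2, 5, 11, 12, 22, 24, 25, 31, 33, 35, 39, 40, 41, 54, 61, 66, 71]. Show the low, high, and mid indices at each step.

Binary search for 1 in [1, 2, 5, 11, 12, 22, 24, 25, 31, 33, 35, 39, 40, 41, 54, 61, 66, 71]:

lo=0, hi=17, mid=8, arr[mid]=31 -> 31 > 1, search left half
lo=0, hi=7, mid=3, arr[mid]=11 -> 11 > 1, search left half
lo=0, hi=2, mid=1, arr[mid]=2 -> 2 > 1, search left half
lo=0, hi=0, mid=0, arr[mid]=1 -> Found target at index 0!

Binary search finds 1 at index 0 after 4 comparisons. The search repeatedly halves the search space by comparing with the middle element.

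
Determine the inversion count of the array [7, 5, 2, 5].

Finding inversions in [7, 5, 2, 5]:

(0, 1): arr[0]=7 > arr[1]=5
(0, 2): arr[0]=7 > arr[2]=2
(0, 3): arr[0]=7 > arr[3]=5
(1, 2): arr[1]=5 > arr[2]=2

Total inversions: 4

The array has 4 inversion(s): (0,1), (0,2), (0,3), (1,2). Each pair (i,j) satisfies i < j and arr[i] > arr[j].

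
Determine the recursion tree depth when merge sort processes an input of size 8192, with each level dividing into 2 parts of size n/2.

For divide and conquer with division factor 2:

Problem sizes at each level:
Level 0: 8192
Level 1: 4096
Level 2: 2048
Level 3: 1024
Level 4: 512
Level 5: 256
Level 6: 128
Level 7: 64
Level 8: 32
Level 9: 16
Level 10: 8
Level 11: 4
Level 12: 2
Level 13: 1

The root is level 0 and the size-1 base case is level 13 (the tree spans levels 0 through 13, i.e. 14 levels counting the root), so the depth is the number of divisions: log_2(8192) = 13

The recursion tree depth is log_2(8192) = 13. At each level, the problem size is divided by 2, so it takes 13 divisions to reduce to a base case of size 1. The algorithm makes 2 recursive calls at each level.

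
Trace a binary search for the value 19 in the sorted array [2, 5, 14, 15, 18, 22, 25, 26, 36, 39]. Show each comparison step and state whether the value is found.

Binary search for 19 in [2, 5, 14, 15, 18, 22, 25, 26, 36, 39]:

lo=0, hi=9, mid=4, arr[mid]=18 -> 18 < 19, search right half
lo=5, hi=9, mid=7, arr[mid]=26 -> 26 > 19, search left half
lo=5, hi=6, mid=5, arr[mid]=22 -> 22 > 19, search left half
lo=5 > hi=4, target 19 not found

Binary search determines that 19 is not in the array after 3 comparisons. The search space was exhausted without finding the target.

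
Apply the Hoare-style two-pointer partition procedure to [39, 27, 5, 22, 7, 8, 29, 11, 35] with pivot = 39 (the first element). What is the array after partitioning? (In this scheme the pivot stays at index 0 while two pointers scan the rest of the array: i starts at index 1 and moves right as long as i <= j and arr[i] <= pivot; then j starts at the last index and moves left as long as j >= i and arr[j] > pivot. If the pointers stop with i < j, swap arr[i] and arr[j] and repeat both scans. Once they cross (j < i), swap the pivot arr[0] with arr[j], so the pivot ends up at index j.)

Hoare-style two-pointer partition with pivot = 39:

Initial array: [39, 27, 5, 22, 7, 8, 29, 11, 35]

Pointers start at i = 1, j = 8.
i ends at 9, j ends at 8: the pointers have crossed (j < i), so scanning stops.

Swap pivot arr[0] with arr[8] to place pivot at position 8: [35, 27, 5, 22, 7, 8, 29, 11, 39]
Pivot position: 8

After partitioning with pivot 39, the array becomes [35, 27, 5, 22, 7, 8, 29, 11, 39]. The pivot is placed at index 8. All elements to the left of the pivot are <= 39, and all elements to the right are > 39.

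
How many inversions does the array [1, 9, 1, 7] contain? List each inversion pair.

Finding inversions in [1, 9, 1, 7]:

(1, 2): arr[1]=9 > arr[2]=1
(1, 3): arr[1]=9 > arr[3]=7

Total inversions: 2

The array has 2 inversion(s): (1,2), (1,3). Each pair (i,j) satisfies i < j and arr[i] > arr[j].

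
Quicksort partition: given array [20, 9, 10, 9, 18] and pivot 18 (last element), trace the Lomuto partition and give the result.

Lomuto partition with pivot = 18:

Initial array: [20, 9, 10, 9, 18]

arr[0]=20 > 18: no swap
arr[1]=9 <= 18: swap with position 0, array becomes [9, 20, 10, 9, 18]
arr[2]=10 <= 18: swap with position 1, array becomes [9, 10, 20, 9, 18]
arr[3]=9 <= 18: swap with position 2, array becomes [9, 10, 9, 20, 18]

Place pivot at position 3: [9, 10, 9, 18, 20]
Pivot position: 3

After partitioning with pivot 18, the array becomes [9, 10, 9, 18, 20]. The pivot is placed at index 3. All elements to the left of the pivot are <= 18, and all elements to the right are > 18.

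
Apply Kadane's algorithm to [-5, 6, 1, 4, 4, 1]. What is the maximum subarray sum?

Using Kadane's algorithm on [-5, 6, 1, 4, 4, 1]:

Scanning through the array:
Position 1 (value 6): max_ending_here = 6, max_so_far = 6
Position 2 (value 1): max_ending_here = 7, max_so_far = 7
Position 3 (value 4): max_ending_here = 11, max_so_far = 11
Position 4 (value 4): max_ending_here = 15, max_so_far = 15
Position 5 (value 1): max_ending_here = 16, max_so_far = 16

Maximum subarray: [6, 1, 4, 4, 1]
Maximum sum: 16

The maximum subarray is [6, 1, 4, 4, 1] with sum 16. This subarray runs from index 1 to index 5.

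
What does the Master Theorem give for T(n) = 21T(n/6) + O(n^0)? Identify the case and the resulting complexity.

Master Theorem for T(n) = 21T(n/6) + O(n^0):

a = 21, b = 6, c = 0
log_b(a) = log_6(21) = 1.6992

Case 1: c = 0 < log_6(21) = 1.6992
T(n) = O(n^(log_6 21))

For T(n) = 21T(n/6) + O(n^0): log_6(21) = 1.6992. This is Case 1 of the Master Theorem (c < log_b(a), work dominated by leaves), giving O(n^(log_6 21)).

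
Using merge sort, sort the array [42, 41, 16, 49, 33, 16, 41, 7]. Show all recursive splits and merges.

Merge sort trace:

Split: [42, 41, 16, 49, 33, 16, 41, 7] -> [42, 41, 16, 49] and [33, 16, 41, 7]
  Split: [42, 41, 16, 49] -> [42, 41] and [16, 49]
    Split: [42, 41] -> [42] and [41]
    Merge: [42] + [41] -> [41, 42]
    Split: [16, 49] -> [16] and [49]
    Merge: [16] + [49] -> [16, 49]
  Merge: [41, 42] + [16, 49] -> [16, 41, 42, 49]
  Split: [33, 16, 41, 7] -> [33, 16] and [41, 7]
    Split: [33, 16] -> [33] and [16]
    Merge: [33] + [16] -> [16, 33]
    Split: [41, 7] -> [41] and [7]
    Merge: [41] + [7] -> [7, 41]
  Merge: [16, 33] + [7, 41] -> [7, 16, 33, 41]
Merge: [16, 41, 42, 49] + [7, 16, 33, 41] -> [7, 16, 16, 33, 41, 41, 42, 49]

Final sorted array: [7, 16, 16, 33, 41, 41, 42, 49]

The merge sort proceeds by recursively splitting the array and merging sorted halves.
After all merges, the sorted array is [7, 16, 16, 33, 41, 41, 42, 49].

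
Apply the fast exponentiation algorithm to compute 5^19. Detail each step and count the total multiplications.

Computing 5^19 by squaring (build up from 5^1; each line after the first costs one multiplication):

5^1 = 5
5^2 = (5^1)^2 = 5^2 = 25
5^4 = (5^2)^2 = 25^2 = 625
5^8 = (5^4)^2 = 625^2 = 390625
5^9 = 5 * 5^8 = 5 * 390625 = 1953125
5^18 = (5^9)^2 = 1953125^2 = 3814697265625
5^19 = 5 * 5^18 = 5 * 3814697265625 = 19073486328125

Result: 19073486328125
Multiplications needed: 6 (6 lines after 5^1)

5^19 = 19073486328125. Using exponentiation by squaring, this requires 6 multiplications. The key idea: if the exponent is even, square the half-power; if odd, multiply by the base once.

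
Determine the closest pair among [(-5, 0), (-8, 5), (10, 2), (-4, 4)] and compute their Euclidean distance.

Computing all pairwise distances among 4 points:

d((-5, 0), (-8, 5)) = 5.831
d((-5, 0), (10, 2)) = 15.1327
d((-5, 0), (-4, 4)) = 4.1231 <-- minimum
d((-8, 5), (10, 2)) = 18.2483
d((-8, 5), (-4, 4)) = 4.1231 <-- minimum
d((10, 2), (-4, 4)) = 14.1421

Minimum distance: 4.1231 (tie among 2 pairs: (-5, 0) and (-4, 4); (-8, 5) and (-4, 4))

The minimum Euclidean distance is 4.1231. There is a tie: 2 pairs achieve this minimum — (-5, 0) and (-4, 4); (-8, 5) and (-4, 4). Any of these is a valid closest pair. For 4 points, brute-force pairwise comparison is shown above. For large n, the divide-and-conquer algorithm (sort by x, recurse on halves, check the dividing strip) achieves O(n log n).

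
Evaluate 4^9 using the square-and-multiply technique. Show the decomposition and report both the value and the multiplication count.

Computing 4^9 by squaring (build up from 4^1; each line after the first costs one multiplication):

4^1 = 4
4^2 = (4^1)^2 = 4^2 = 16
4^4 = (4^2)^2 = 16^2 = 256
4^8 = (4^4)^2 = 256^2 = 65536
4^9 = 4 * 4^8 = 4 * 65536 = 262144

Result: 262144
Multiplications needed: 4 (4 lines after 4^1)

4^9 = 262144. Using exponentiation by squaring, this requires 4 multiplications. The key idea: if the exponent is even, square the half-power; if odd, multiply by the base once.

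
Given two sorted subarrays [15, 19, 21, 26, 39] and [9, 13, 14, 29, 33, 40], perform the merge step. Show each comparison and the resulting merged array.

Merging process:

Compare 15 vs 9: take 9 from right. Merged: [9]
Compare 15 vs 13: take 13 from right. Merged: [9, 13]
Compare 15 vs 14: take 14 from right. Merged: [9, 13, 14]
Compare 15 vs 29: take 15 from left. Merged: [9, 13, 14, 15]
Compare 19 vs 29: take 19 from left. Merged: [9, 13, 14, 15, 19]
Compare 21 vs 29: take 21 from left. Merged: [9, 13, 14, 15, 19, 21]
Compare 26 vs 29: take 26 from left. Merged: [9, 13, 14, 15, 19, 21, 26]
Compare 39 vs 29: take 29 from right. Merged: [9, 13, 14, 15, 19, 21, 26, 29]
Compare 39 vs 33: take 33 from right. Merged: [9, 13, 14, 15, 19, 21, 26, 29, 33]
Compare 39 vs 40: take 39 from left. Merged: [9, 13, 14, 15, 19, 21, 26, 29, 33, 39]
Append remaining from right: [40]. Merged: [9, 13, 14, 15, 19, 21, 26, 29, 33, 39, 40]

Final merged array: [9, 13, 14, 15, 19, 21, 26, 29, 33, 39, 40]
Total comparisons: 10

The merged array is [9, 13, 14, 15, 19, 21, 26, 29, 33, 39, 40], requiring 10 comparisons. The merge step runs in O(n) time where n is the total number of elements.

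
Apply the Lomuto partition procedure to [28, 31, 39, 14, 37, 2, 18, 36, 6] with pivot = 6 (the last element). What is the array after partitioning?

Lomuto partition with pivot = 6:

Initial array: [28, 31, 39, 14, 37, 2, 18, 36, 6]

arr[0]=28 > 6: no swap
arr[1]=31 > 6: no swap
arr[2]=39 > 6: no swap
arr[3]=14 > 6: no swap
arr[4]=37 > 6: no swap
arr[5]=2 <= 6: swap with position 0, array becomes [2, 31, 39, 14, 37, 28, 18, 36, 6]
arr[6]=18 > 6: no swap
arr[7]=36 > 6: no swap

Place pivot at position 1: [2, 6, 39, 14, 37, 28, 18, 36, 31]
Pivot position: 1

After partitioning with pivot 6, the array becomes [2, 6, 39, 14, 37, 28, 18, 36, 31]. The pivot is placed at index 1. All elements to the left of the pivot are <= 6, and all elements to the right are > 6.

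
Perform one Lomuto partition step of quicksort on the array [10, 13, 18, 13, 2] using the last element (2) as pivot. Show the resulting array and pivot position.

Lomuto partition with pivot = 2:

Initial array: [10, 13, 18, 13, 2]

arr[0]=10 > 2: no swap
arr[1]=13 > 2: no swap
arr[2]=18 > 2: no swap
arr[3]=13 > 2: no swap

Place pivot at position 0: [2, 13, 18, 13, 10]
Pivot position: 0

After partitioning with pivot 2, the array becomes [2, 13, 18, 13, 10]. The pivot is placed at index 0. All elements to the left of the pivot are <= 2, and all elements to the right are > 2.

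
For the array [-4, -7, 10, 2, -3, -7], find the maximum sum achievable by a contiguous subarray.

Using Kadane's algorithm on [-4, -7, 10, 2, -3, -7]:

Scanning through the array:
Position 1 (value -7): max_ending_here = -7, max_so_far = -4
Position 2 (value 10): max_ending_here = 10, max_so_far = 10
Position 3 (value 2): max_ending_here = 12, max_so_far = 12
Position 4 (value -3): max_ending_here = 9, max_so_far = 12
Position 5 (value -7): max_ending_here = 2, max_so_far = 12

Maximum subarray: [10, 2]
Maximum sum: 12

The maximum subarray is [10, 2] with sum 12. This subarray runs from index 2 to index 3.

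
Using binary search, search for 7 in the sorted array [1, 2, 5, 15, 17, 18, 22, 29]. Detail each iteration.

Binary search for 7 in [1, 2, 5, 15, 17, 18, 22, 29]:

lo=0, hi=7, mid=3, arr[mid]=15 -> 15 > 7, search left half
lo=0, hi=2, mid=1, arr[mid]=2 -> 2 < 7, search right half
lo=2, hi=2, mid=2, arr[mid]=5 -> 5 < 7, search right half
lo=3 > hi=2, target 7 not found

Binary search determines that 7 is not in the array after 3 comparisons. The search space was exhausted without finding the target.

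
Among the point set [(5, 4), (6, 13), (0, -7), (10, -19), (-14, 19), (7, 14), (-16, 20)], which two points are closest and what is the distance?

Computing all pairwise distances among 7 points:

d((5, 4), (6, 13)) = 9.0554
d((5, 4), (0, -7)) = 12.083
d((5, 4), (10, -19)) = 23.5372
d((5, 4), (-14, 19)) = 24.2074
d((5, 4), (7, 14)) = 10.198
d((5, 4), (-16, 20)) = 26.4008
d((6, 13), (0, -7)) = 20.8806
d((6, 13), (10, -19)) = 32.249
d((6, 13), (-14, 19)) = 20.8806
d((6, 13), (7, 14)) = 1.4142 <-- minimum
d((6, 13), (-16, 20)) = 23.0868
d((0, -7), (10, -19)) = 15.6205
d((0, -7), (-14, 19)) = 29.5296
d((0, -7), (7, 14)) = 22.1359
d((0, -7), (-16, 20)) = 31.3847
d((10, -19), (-14, 19)) = 44.9444
d((10, -19), (7, 14)) = 33.1361
d((10, -19), (-16, 20)) = 46.8722
d((-14, 19), (7, 14)) = 21.587
d((-14, 19), (-16, 20)) = 2.2361
d((7, 14), (-16, 20)) = 23.7697

Closest pair: (6, 13) and (7, 14) with distance 1.4142

The closest pair is (6, 13) and (7, 14) with Euclidean distance 1.4142. For 7 points, brute-force pairwise comparison is shown above. For large n, the divide-and-conquer algorithm (sort by x, recurse on halves, check the dividing strip) achieves O(n log n).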